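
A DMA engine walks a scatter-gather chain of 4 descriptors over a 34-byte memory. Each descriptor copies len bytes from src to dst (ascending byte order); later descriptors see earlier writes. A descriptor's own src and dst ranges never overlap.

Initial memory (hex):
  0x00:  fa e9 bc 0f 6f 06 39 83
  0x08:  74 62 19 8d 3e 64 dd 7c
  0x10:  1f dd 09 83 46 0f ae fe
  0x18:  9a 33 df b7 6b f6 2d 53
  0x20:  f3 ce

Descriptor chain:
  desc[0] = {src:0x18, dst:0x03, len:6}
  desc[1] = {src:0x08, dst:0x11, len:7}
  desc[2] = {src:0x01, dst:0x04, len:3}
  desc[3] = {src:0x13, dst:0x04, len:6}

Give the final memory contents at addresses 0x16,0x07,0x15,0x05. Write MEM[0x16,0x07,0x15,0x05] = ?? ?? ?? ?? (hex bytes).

MEM[0x16,0x07,0x15,0x05] = 64 64 3e 8d

#0 dst[0x03+6] := {0x9a,0x33,0xdf,0xb7,0x6b,0xf6}
#1 dst[0x11+7] := {0xf6,0x62,0x19,0x8d,0x3e,0x64,0xdd}
#2 dst[0x04+3] := {0xe9,0xbc,0x9a}
#3 dst[0x04+6] := {0x19,0x8d,0x3e,0x64,0xdd,0x9a}
query mem[0x16]=0x64, mem[0x07]=0x64, mem[0x15]=0x3e, mem[0x05]=0x8d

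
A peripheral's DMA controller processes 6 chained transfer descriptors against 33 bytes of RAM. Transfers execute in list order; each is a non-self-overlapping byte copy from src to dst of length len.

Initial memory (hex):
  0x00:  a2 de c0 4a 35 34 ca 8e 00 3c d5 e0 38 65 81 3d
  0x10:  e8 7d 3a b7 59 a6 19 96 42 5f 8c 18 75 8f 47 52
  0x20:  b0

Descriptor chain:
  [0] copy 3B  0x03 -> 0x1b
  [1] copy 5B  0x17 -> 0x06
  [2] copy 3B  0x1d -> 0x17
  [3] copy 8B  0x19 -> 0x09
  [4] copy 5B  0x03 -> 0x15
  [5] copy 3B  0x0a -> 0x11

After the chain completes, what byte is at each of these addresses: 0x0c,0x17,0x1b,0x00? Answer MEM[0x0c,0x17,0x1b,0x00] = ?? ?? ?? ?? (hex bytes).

D0: mem[0x1b..0x1d] <- [4a 35 34]
D1: mem[0x06..0x0a] <- [96 42 5f 8c 4a]
D2: mem[0x17..0x19] <- [34 47 52]
D3: mem[0x09..0x10] <- [52 8c 4a 35 34 47 52 b0]
D4: mem[0x15..0x19] <- [4a 35 34 96 42]
D5: mem[0x11..0x13] <- [8c 4a 35]
query mem[0x0c]=0x35, mem[0x17]=0x34, mem[0x1b]=0x4a, mem[0x00]=0xa2

MEM[0x0c,0x17,0x1b,0x00] = 35 34 4a a2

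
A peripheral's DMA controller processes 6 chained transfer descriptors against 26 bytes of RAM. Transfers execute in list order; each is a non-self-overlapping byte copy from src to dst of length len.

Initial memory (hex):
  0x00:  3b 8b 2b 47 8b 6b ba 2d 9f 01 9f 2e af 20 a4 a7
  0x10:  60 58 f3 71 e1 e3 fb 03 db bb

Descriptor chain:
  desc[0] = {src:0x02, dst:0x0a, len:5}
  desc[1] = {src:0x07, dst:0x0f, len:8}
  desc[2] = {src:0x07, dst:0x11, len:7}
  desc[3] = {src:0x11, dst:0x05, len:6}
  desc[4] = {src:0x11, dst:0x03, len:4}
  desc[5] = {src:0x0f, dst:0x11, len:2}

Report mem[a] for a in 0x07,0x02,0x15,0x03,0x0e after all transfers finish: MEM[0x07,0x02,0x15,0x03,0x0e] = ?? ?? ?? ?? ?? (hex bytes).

MEM[0x07,0x02,0x15,0x03,0x0e] = 01 2b 47 2d ba

D0: mem[0x0a..0x0e] <- [2b 47 8b 6b ba]
D1: mem[0x0f..0x16] <- [2d 9f 01 2b 47 8b 6b ba]
D2: mem[0x11..0x17] <- [2d 9f 01 2b 47 8b 6b]
D3: mem[0x05..0x0a] <- [2d 9f 01 2b 47 8b]
D4: mem[0x03..0x06] <- [2d 9f 01 2b]
D5: mem[0x11..0x12] <- [2d 9f]
query mem[0x07]=0x01, mem[0x02]=0x2b, mem[0x15]=0x47, mem[0x03]=0x2d, mem[0x0e]=0xba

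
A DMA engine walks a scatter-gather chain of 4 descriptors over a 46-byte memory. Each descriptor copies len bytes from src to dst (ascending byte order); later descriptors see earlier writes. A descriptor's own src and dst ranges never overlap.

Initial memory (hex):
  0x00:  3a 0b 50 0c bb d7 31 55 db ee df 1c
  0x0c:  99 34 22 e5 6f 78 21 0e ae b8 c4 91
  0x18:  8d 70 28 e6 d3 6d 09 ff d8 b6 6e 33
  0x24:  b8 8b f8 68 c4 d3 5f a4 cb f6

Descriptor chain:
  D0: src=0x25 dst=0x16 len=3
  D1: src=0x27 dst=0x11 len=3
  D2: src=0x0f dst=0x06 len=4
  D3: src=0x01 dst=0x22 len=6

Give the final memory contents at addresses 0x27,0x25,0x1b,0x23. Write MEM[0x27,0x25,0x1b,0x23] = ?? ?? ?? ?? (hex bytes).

#0 dst[0x16+3] := {0x8b,0xf8,0x68}
#1 dst[0x11+3] := {0x68,0xc4,0xd3}
#2 dst[0x06+4] := {0xe5,0x6f,0x68,0xc4}
#3 dst[0x22+6] := {0x0b,0x50,0x0c,0xbb,0xd7,0xe5}
query mem[0x27]=0xe5, mem[0x25]=0xbb, mem[0x1b]=0xe6, mem[0x23]=0x50

MEM[0x27,0x25,0x1b,0x23] = e5 bb e6 50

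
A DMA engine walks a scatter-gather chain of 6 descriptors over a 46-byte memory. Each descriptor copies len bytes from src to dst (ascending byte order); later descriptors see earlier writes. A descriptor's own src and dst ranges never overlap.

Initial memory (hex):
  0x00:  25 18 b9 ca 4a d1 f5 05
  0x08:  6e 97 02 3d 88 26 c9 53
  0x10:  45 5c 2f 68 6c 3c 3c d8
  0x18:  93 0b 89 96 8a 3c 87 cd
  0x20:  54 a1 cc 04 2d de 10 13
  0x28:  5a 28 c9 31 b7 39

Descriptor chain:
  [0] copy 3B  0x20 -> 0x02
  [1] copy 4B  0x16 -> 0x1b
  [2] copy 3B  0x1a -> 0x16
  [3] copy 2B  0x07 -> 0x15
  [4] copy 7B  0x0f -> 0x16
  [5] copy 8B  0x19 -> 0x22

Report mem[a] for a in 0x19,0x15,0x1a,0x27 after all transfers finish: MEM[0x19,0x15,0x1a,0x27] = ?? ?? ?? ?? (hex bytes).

[0] 0x20->0x02 len=3 : 54 a1 cc
[1] 0x16->0x1b len=4 : 3c d8 93 0b
[2] 0x1a->0x16 len=3 : 89 3c d8
[3] 0x07->0x15 len=2 : 05 6e
[4] 0x0f->0x16 len=7 : 53 45 5c 2f 68 6c 05
[5] 0x19->0x22 len=8 : 2f 68 6c 05 93 0b cd 54
query mem[0x19]=0x2f, mem[0x15]=0x05, mem[0x1a]=0x68, mem[0x27]=0x0b

MEM[0x19,0x15,0x1a,0x27] = 2f 05 68 0b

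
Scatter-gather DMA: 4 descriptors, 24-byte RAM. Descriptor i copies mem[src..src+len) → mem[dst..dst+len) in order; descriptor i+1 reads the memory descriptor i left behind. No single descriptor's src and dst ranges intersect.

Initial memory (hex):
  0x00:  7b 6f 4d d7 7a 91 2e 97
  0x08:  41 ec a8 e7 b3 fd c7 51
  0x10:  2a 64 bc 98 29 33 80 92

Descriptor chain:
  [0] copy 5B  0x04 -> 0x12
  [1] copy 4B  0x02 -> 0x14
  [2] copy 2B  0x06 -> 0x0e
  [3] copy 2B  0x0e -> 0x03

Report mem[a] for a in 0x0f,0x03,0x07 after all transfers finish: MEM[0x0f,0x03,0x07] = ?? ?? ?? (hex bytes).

MEM[0x0f,0x03,0x07] = 97 2e 97

  after D0: wrote 5B at 0x12 = 7a912e9741
  after D1: wrote 4B at 0x14 = 4dd77a91
  after D2: wrote 2B at 0x0e = 2e97
  after D3: wrote 2B at 0x03 = 2e97
query mem[0x0f]=0x97, mem[0x03]=0x2e, mem[0x07]=0x97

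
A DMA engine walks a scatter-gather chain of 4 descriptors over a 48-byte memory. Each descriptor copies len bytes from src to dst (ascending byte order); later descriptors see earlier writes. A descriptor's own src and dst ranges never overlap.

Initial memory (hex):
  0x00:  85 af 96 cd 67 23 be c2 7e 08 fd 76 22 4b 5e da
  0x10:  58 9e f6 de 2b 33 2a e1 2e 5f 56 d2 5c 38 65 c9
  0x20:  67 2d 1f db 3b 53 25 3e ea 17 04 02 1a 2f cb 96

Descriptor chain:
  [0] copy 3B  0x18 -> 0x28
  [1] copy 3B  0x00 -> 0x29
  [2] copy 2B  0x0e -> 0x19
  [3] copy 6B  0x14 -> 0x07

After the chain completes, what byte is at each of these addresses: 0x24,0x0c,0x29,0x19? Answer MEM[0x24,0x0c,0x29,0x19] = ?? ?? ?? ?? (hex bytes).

MEM[0x24,0x0c,0x29,0x19] = 3b 5e 85 5e

[0] 0x18->0x28 len=3 : 2e 5f 56
[1] 0x00->0x29 len=3 : 85 af 96
[2] 0x0e->0x19 len=2 : 5e da
[3] 0x14->0x07 len=6 : 2b 33 2a e1 2e 5e
query mem[0x24]=0x3b, mem[0x0c]=0x5e, mem[0x29]=0x85, mem[0x19]=0x5e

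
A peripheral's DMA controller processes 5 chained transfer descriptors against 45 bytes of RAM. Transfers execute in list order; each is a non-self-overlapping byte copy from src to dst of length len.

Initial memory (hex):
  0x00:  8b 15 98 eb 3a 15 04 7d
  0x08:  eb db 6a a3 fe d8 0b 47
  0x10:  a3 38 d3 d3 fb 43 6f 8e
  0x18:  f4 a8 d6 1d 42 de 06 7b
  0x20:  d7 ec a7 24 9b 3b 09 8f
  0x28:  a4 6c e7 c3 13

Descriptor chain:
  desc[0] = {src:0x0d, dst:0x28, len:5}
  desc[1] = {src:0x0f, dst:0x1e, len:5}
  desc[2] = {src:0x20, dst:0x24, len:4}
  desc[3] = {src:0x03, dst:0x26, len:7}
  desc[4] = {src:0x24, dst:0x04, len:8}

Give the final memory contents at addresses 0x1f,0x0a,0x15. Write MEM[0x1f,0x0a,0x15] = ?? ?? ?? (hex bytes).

MEM[0x1f,0x0a,0x15] = a3 7d 43

D0: mem[0x28..0x2c] <- [d8 0b 47 a3 38]
D1: mem[0x1e..0x22] <- [47 a3 38 d3 d3]
D2: mem[0x24..0x27] <- [38 d3 d3 24]
D3: mem[0x26..0x2c] <- [eb 3a 15 04 7d eb db]
D4: mem[0x04..0x0b] <- [38 d3 eb 3a 15 04 7d eb]
query mem[0x1f]=0xa3, mem[0x0a]=0x7d, mem[0x15]=0x43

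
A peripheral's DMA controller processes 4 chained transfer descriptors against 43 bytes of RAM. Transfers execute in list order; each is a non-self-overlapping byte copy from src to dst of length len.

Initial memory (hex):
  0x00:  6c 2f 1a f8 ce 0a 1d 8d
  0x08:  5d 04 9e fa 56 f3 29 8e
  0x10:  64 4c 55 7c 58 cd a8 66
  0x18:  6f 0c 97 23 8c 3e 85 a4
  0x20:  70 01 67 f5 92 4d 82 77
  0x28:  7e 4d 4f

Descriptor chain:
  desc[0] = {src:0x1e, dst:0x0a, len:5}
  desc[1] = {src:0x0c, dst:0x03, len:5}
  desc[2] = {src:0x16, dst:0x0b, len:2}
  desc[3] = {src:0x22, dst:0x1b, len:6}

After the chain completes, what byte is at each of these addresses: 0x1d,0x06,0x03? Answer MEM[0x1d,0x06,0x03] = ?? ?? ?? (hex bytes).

MEM[0x1d,0x06,0x03] = 92 8e 70

[0] 0x1e->0x0a len=5 : 85 a4 70 01 67
[1] 0x0c->0x03 len=5 : 70 01 67 8e 64
[2] 0x16->0x0b len=2 : a8 66
[3] 0x22->0x1b len=6 : 67 f5 92 4d 82 77
query mem[0x1d]=0x92, mem[0x06]=0x8e, mem[0x03]=0x70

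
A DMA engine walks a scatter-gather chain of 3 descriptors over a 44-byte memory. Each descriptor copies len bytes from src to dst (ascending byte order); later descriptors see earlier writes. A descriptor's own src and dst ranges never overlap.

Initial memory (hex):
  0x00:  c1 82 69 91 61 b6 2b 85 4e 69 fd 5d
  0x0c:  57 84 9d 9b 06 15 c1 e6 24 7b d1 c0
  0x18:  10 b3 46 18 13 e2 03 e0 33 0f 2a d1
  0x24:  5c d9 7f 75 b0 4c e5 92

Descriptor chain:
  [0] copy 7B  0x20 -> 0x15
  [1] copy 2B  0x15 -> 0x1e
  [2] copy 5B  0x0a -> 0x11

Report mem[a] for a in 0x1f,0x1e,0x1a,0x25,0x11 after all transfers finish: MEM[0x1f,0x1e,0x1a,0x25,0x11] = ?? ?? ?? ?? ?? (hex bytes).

#0 dst[0x15+7] := {0x33,0x0f,0x2a,0xd1,0x5c,0xd9,0x7f}
#1 dst[0x1e+2] := {0x33,0x0f}
#2 dst[0x11+5] := {0xfd,0x5d,0x57,0x84,0x9d}
query mem[0x1f]=0x0f, mem[0x1e]=0x33, mem[0x1a]=0xd9, mem[0x25]=0xd9, mem[0x11]=0xfd

MEM[0x1f,0x1e,0x1a,0x25,0x11] = 0f 33 d9 d9 fd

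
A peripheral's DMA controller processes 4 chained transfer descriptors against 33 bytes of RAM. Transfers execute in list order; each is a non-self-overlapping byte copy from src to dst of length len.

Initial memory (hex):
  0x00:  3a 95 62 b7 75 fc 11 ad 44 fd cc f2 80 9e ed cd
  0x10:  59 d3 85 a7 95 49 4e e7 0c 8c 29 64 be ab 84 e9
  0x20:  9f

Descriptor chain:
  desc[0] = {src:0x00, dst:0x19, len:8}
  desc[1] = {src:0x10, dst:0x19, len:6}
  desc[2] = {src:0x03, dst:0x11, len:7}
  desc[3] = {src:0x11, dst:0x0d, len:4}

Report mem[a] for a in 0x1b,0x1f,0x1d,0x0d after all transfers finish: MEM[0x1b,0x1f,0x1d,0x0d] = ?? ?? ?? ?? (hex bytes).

MEM[0x1b,0x1f,0x1d,0x0d] = 85 11 95 b7

[0] 0x00->0x19 len=8 : 3a 95 62 b7 75 fc 11 ad
[1] 0x10->0x19 len=6 : 59 d3 85 a7 95 49
[2] 0x03->0x11 len=7 : b7 75 fc 11 ad 44 fd
[3] 0x11->0x0d len=4 : b7 75 fc 11
query mem[0x1b]=0x85, mem[0x1f]=0x11, mem[0x1d]=0x95, mem[0x0d]=0xb7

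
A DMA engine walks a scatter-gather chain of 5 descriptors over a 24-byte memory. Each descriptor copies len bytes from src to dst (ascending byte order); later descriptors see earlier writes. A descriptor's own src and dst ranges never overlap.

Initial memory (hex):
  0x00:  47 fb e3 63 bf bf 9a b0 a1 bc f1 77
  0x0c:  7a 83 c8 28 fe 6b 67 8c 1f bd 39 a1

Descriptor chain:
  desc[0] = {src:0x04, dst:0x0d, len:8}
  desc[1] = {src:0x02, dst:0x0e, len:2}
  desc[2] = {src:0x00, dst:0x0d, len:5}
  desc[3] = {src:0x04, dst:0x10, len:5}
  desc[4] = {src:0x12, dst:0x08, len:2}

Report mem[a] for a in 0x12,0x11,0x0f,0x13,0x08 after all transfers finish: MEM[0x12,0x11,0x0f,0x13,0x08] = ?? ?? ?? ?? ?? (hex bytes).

[0] 0x04->0x0d len=8 : bf bf 9a b0 a1 bc f1 77
[1] 0x02->0x0e len=2 : e3 63
[2] 0x00->0x0d len=5 : 47 fb e3 63 bf
[3] 0x04->0x10 len=5 : bf bf 9a b0 a1
[4] 0x12->0x08 len=2 : 9a b0
query mem[0x12]=0x9a, mem[0x11]=0xbf, mem[0x0f]=0xe3, mem[0x13]=0xb0, mem[0x08]=0x9a

MEM[0x12,0x11,0x0f,0x13,0x08] = 9a bf e3 b0 9a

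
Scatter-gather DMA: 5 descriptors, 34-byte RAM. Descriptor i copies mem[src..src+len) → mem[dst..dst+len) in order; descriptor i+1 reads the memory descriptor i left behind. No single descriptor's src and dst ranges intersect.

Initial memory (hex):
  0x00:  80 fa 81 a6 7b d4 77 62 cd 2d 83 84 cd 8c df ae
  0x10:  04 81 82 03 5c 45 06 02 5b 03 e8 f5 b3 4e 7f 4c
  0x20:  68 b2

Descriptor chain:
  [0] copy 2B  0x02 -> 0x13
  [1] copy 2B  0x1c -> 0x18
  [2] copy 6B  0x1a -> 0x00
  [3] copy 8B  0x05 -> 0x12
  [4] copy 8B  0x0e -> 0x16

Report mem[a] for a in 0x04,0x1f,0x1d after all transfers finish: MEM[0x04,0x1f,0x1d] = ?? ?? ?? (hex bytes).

MEM[0x04,0x1f,0x1d] = 7f 4c cd

D0: mem[0x13..0x14] <- [81 a6]
D1: mem[0x18..0x19] <- [b3 4e]
D2: mem[0x00..0x05] <- [e8 f5 b3 4e 7f 4c]
D3: mem[0x12..0x19] <- [4c 77 62 cd 2d 83 84 cd]
D4: mem[0x16..0x1d] <- [df ae 04 81 4c 77 62 cd]
query mem[0x04]=0x7f, mem[0x1f]=0x4c, mem[0x1d]=0xcd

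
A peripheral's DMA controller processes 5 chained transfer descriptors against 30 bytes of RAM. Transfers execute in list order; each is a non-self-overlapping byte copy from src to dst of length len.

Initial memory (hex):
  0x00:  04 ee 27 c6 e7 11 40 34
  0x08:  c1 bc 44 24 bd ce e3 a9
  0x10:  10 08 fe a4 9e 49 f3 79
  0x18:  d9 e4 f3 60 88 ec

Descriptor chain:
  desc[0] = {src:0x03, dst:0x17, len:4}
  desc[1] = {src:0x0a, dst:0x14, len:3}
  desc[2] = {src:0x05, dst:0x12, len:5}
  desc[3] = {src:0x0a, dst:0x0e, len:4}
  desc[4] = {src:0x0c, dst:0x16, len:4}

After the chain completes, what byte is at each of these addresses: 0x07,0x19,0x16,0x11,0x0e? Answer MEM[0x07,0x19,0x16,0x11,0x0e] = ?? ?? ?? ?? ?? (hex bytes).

MEM[0x07,0x19,0x16,0x11,0x0e] = 34 24 bd ce 44

[0] 0x03->0x17 len=4 : c6 e7 11 40
[1] 0x0a->0x14 len=3 : 44 24 bd
[2] 0x05->0x12 len=5 : 11 40 34 c1 bc
[3] 0x0a->0x0e len=4 : 44 24 bd ce
[4] 0x0c->0x16 len=4 : bd ce 44 24
query mem[0x07]=0x34, mem[0x19]=0x24, mem[0x16]=0xbd, mem[0x11]=0xce, mem[0x0e]=0x44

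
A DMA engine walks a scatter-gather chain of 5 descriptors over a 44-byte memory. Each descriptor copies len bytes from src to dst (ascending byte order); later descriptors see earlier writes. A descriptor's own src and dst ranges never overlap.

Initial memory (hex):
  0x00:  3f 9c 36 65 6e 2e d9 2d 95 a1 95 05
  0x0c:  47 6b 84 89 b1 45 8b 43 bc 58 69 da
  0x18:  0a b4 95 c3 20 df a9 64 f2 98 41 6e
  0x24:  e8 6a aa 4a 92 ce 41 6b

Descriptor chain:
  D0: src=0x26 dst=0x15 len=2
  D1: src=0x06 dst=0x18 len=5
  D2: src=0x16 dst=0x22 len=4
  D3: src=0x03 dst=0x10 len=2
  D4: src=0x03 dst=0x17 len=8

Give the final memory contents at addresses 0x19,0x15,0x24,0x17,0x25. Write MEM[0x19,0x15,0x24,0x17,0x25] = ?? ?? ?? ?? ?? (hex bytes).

[0] 0x26->0x15 len=2 : aa 4a
[1] 0x06->0x18 len=5 : d9 2d 95 a1 95
[2] 0x16->0x22 len=4 : 4a da d9 2d
[3] 0x03->0x10 len=2 : 65 6e
[4] 0x03->0x17 len=8 : 65 6e 2e d9 2d 95 a1 95
query mem[0x19]=0x2e, mem[0x15]=0xaa, mem[0x24]=0xd9, mem[0x17]=0x65, mem[0x25]=0x2d

MEM[0x19,0x15,0x24,0x17,0x25] = 2e aa d9 65 2d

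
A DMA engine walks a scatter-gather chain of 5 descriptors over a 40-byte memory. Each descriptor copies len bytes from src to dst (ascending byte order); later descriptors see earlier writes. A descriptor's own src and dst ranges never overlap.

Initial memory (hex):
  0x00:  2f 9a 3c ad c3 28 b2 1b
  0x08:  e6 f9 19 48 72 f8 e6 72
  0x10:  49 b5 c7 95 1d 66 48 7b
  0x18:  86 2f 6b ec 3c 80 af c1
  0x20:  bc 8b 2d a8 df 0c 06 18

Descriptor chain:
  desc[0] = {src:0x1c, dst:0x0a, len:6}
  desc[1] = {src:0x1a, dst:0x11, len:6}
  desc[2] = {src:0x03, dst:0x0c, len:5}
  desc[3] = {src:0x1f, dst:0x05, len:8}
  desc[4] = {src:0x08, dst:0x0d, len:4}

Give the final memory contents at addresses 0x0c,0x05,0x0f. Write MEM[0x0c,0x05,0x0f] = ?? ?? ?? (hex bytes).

#0 dst[0x0a+6] := {0x3c,0x80,0xaf,0xc1,0xbc,0x8b}
#1 dst[0x11+6] := {0x6b,0xec,0x3c,0x80,0xaf,0xc1}
#2 dst[0x0c+5] := {0xad,0xc3,0x28,0xb2,0x1b}
#3 dst[0x05+8] := {0xc1,0xbc,0x8b,0x2d,0xa8,0xdf,0x0c,0x06}
#4 dst[0x0d+4] := {0x2d,0xa8,0xdf,0x0c}
query mem[0x0c]=0x06, mem[0x05]=0xc1, mem[0x0f]=0xdf

MEM[0x0c,0x05,0x0f] = 06 c1 df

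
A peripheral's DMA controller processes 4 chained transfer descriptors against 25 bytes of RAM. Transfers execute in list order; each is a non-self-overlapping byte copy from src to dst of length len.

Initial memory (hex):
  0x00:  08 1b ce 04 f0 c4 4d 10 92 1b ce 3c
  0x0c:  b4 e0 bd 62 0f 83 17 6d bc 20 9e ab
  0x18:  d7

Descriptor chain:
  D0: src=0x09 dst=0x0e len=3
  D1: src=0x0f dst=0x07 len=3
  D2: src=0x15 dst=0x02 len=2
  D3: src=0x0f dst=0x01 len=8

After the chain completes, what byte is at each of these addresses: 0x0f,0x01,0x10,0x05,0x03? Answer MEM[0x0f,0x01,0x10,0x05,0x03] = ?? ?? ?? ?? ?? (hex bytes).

MEM[0x0f,0x01,0x10,0x05,0x03] = ce ce 3c 6d 83

D0: mem[0x0e..0x10] <- [1b ce 3c]
D1: mem[0x07..0x09] <- [ce 3c 83]
D2: mem[0x02..0x03] <- [20 9e]
D3: mem[0x01..0x08] <- [ce 3c 83 17 6d bc 20 9e]
query mem[0x0f]=0xce, mem[0x01]=0xce, mem[0x10]=0x3c, mem[0x05]=0x6d, mem[0x03]=0x83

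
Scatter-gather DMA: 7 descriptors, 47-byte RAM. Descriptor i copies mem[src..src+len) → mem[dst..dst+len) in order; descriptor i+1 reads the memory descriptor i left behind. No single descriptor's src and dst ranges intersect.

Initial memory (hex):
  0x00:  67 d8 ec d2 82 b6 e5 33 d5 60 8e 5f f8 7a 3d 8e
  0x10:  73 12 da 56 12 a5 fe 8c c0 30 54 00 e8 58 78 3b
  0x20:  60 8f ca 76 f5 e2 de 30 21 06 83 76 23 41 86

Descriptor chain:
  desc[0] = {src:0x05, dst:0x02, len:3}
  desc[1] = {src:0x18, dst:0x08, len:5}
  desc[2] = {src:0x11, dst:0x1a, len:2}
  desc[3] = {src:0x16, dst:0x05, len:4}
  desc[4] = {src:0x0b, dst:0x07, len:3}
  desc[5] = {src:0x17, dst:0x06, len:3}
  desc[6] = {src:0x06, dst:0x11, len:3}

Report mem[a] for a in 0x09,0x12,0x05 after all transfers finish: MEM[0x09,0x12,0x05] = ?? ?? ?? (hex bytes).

#0 dst[0x02+3] := {0xb6,0xe5,0x33}
#1 dst[0x08+5] := {0xc0,0x30,0x54,0x00,0xe8}
#2 dst[0x1a+2] := {0x12,0xda}
#3 dst[0x05+4] := {0xfe,0x8c,0xc0,0x30}
#4 dst[0x07+3] := {0x00,0xe8,0x7a}
#5 dst[0x06+3] := {0x8c,0xc0,0x30}
#6 dst[0x11+3] := {0x8c,0xc0,0x30}
query mem[0x09]=0x7a, mem[0x12]=0xc0, mem[0x05]=0xfe

MEM[0x09,0x12,0x05] = 7a c0 fe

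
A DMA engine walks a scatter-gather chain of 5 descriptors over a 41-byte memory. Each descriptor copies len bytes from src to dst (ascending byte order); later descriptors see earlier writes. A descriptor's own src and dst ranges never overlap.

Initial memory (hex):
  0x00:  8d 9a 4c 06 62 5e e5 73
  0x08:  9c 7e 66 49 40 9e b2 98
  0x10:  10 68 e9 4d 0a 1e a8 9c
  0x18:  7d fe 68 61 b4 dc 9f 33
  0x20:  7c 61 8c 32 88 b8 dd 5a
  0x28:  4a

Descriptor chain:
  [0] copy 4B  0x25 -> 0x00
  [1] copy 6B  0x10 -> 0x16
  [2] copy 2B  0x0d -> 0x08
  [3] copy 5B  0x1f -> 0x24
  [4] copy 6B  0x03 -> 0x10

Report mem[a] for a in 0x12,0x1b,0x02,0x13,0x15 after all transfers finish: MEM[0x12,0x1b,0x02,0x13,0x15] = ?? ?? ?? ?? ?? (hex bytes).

[0] 0x25->0x00 len=4 : b8 dd 5a 4a
[1] 0x10->0x16 len=6 : 10 68 e9 4d 0a 1e
[2] 0x0d->0x08 len=2 : 9e b2
[3] 0x1f->0x24 len=5 : 33 7c 61 8c 32
[4] 0x03->0x10 len=6 : 4a 62 5e e5 73 9e
query mem[0x12]=0x5e, mem[0x1b]=0x1e, mem[0x02]=0x5a, mem[0x13]=0xe5, mem[0x15]=0x9e

MEM[0x12,0x1b,0x02,0x13,0x15] = 5e 1e 5a e5 9e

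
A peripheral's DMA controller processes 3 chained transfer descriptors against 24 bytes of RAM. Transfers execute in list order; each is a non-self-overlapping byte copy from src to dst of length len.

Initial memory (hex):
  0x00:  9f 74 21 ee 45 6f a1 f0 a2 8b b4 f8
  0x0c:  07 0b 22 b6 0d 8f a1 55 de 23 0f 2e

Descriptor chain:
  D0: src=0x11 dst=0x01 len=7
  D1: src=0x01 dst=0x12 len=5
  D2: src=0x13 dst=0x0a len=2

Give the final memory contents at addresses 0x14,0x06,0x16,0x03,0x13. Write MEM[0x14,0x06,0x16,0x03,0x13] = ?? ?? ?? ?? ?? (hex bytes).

MEM[0x14,0x06,0x16,0x03,0x13] = 55 0f 23 55 a1

[0] 0x11->0x01 len=7 : 8f a1 55 de 23 0f 2e
[1] 0x01->0x12 len=5 : 8f a1 55 de 23
[2] 0x13->0x0a len=2 : a1 55
query mem[0x14]=0x55, mem[0x06]=0x0f, mem[0x16]=0x23, mem[0x03]=0x55, mem[0x13]=0xa1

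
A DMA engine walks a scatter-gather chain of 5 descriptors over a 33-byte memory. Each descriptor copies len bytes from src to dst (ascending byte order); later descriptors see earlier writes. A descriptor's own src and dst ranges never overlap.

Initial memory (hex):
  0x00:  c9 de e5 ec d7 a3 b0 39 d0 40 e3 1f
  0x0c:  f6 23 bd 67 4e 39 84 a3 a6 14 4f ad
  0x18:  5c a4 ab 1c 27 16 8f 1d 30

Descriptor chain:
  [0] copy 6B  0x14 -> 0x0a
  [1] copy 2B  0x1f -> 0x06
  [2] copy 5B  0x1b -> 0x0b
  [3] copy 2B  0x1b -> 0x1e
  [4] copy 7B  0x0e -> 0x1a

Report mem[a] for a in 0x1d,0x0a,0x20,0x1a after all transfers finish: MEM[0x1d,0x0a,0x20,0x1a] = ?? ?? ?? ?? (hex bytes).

MEM[0x1d,0x0a,0x20,0x1a] = 39 a6 a6 8f

D0: mem[0x0a..0x0f] <- [a6 14 4f ad 5c a4]
D1: mem[0x06..0x07] <- [1d 30]
D2: mem[0x0b..0x0f] <- [1c 27 16 8f 1d]
D3: mem[0x1e..0x1f] <- [1c 27]
D4: mem[0x1a..0x20] <- [8f 1d 4e 39 84 a3 a6]
query mem[0x1d]=0x39, mem[0x0a]=0xa6, mem[0x20]=0xa6, mem[0x1a]=0x8f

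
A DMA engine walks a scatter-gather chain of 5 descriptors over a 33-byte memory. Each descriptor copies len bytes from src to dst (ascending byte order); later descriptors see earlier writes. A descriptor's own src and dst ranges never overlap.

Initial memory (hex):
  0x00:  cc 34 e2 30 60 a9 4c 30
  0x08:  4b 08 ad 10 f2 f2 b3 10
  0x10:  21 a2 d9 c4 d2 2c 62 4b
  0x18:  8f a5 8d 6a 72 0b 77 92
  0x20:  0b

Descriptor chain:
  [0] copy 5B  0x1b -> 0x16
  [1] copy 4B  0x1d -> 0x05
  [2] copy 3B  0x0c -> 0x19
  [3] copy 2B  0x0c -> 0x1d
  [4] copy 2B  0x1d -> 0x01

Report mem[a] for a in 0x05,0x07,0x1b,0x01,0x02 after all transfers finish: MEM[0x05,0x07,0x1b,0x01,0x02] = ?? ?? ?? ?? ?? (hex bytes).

MEM[0x05,0x07,0x1b,0x01,0x02] = 0b 92 b3 f2 f2

  after D0: wrote 5B at 0x16 = 6a720b7792
  after D1: wrote 4B at 0x05 = 0b77920b
  after D2: wrote 3B at 0x19 = f2f2b3
  after D3: wrote 2B at 0x1d = f2f2
  after D4: wrote 2B at 0x01 = f2f2
query mem[0x05]=0x0b, mem[0x07]=0x92, mem[0x1b]=0xb3, mem[0x01]=0xf2, mem[0x02]=0xf2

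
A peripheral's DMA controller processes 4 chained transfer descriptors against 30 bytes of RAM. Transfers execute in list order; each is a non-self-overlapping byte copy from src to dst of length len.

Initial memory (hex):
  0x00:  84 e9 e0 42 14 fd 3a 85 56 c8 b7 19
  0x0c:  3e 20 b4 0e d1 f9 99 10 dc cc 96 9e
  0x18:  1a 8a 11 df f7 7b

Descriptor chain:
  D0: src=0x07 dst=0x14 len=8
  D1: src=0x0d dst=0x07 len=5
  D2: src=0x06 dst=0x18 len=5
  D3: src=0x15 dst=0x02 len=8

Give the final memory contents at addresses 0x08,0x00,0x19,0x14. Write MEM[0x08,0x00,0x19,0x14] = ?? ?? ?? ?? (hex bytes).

MEM[0x08,0x00,0x19,0x14] = 0e 84 20 85

  after D0: wrote 8B at 0x14 = 8556c8b7193e20b4
  after D1: wrote 5B at 0x07 = 20b40ed1f9
  after D2: wrote 5B at 0x18 = 3a20b40ed1
  after D3: wrote 8B at 0x02 = 56c8b73a20b40ed1
query mem[0x08]=0x0e, mem[0x00]=0x84, mem[0x19]=0x20, mem[0x14]=0x85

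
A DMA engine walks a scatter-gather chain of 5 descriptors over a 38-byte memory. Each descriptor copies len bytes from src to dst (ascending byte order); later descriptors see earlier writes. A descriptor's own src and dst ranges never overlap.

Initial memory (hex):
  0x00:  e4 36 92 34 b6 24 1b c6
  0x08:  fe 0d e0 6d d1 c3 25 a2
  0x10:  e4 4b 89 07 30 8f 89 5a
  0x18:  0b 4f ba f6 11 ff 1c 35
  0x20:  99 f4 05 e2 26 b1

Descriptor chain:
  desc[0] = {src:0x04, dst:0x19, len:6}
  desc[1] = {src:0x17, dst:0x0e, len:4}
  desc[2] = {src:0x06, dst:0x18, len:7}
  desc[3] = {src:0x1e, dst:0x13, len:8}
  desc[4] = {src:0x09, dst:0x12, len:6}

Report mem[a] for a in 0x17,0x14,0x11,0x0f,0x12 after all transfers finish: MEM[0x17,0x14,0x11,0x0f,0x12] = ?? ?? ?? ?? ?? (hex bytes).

MEM[0x17,0x14,0x11,0x0f,0x12] = 5a 6d 24 0b 0d

[0] 0x04->0x19 len=6 : b6 24 1b c6 fe 0d
[1] 0x17->0x0e len=4 : 5a 0b b6 24
[2] 0x06->0x18 len=7 : 1b c6 fe 0d e0 6d d1
[3] 0x1e->0x13 len=8 : d1 35 99 f4 05 e2 26 b1
[4] 0x09->0x12 len=6 : 0d e0 6d d1 c3 5a
query mem[0x17]=0x5a, mem[0x14]=0x6d, mem[0x11]=0x24, mem[0x0f]=0x0b, mem[0x12]=0x0d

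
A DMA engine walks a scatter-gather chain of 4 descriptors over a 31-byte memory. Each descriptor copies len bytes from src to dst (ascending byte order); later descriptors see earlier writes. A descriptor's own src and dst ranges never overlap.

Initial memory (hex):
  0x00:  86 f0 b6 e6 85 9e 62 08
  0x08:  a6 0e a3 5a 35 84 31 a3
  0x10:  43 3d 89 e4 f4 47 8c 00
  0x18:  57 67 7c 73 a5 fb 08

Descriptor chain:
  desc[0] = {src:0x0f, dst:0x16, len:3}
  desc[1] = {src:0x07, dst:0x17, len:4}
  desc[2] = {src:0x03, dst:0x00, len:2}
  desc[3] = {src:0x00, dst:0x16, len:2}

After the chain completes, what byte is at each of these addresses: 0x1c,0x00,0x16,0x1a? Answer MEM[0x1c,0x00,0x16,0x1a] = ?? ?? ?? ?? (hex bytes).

  after D0: wrote 3B at 0x16 = a3433d
  after D1: wrote 4B at 0x17 = 08a60ea3
  after D2: wrote 2B at 0x00 = e685
  after D3: wrote 2B at 0x16 = e685
query mem[0x1c]=0xa5, mem[0x00]=0xe6, mem[0x16]=0xe6, mem[0x1a]=0xa3

MEM[0x1c,0x00,0x16,0x1a] = a5 e6 e6 a3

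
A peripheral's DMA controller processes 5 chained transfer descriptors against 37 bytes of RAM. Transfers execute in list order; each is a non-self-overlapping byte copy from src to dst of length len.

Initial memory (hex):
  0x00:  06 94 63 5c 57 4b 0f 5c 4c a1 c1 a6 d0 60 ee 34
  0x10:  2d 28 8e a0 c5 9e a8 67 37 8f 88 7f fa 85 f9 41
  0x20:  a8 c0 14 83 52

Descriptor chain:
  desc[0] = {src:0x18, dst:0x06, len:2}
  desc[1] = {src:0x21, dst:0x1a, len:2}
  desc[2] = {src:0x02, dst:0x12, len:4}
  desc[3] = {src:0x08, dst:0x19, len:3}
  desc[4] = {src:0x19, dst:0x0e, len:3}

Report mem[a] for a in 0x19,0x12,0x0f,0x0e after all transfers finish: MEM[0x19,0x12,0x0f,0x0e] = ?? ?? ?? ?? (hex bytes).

D0: mem[0x06..0x07] <- [37 8f]
D1: mem[0x1a..0x1b] <- [c0 14]
D2: mem[0x12..0x15] <- [63 5c 57 4b]
D3: mem[0x19..0x1b] <- [4c a1 c1]
D4: mem[0x0e..0x10] <- [4c a1 c1]
query mem[0x19]=0x4c, mem[0x12]=0x63, mem[0x0f]=0xa1, mem[0x0e]=0x4c

MEM[0x19,0x12,0x0f,0x0e] = 4c 63 a1 4c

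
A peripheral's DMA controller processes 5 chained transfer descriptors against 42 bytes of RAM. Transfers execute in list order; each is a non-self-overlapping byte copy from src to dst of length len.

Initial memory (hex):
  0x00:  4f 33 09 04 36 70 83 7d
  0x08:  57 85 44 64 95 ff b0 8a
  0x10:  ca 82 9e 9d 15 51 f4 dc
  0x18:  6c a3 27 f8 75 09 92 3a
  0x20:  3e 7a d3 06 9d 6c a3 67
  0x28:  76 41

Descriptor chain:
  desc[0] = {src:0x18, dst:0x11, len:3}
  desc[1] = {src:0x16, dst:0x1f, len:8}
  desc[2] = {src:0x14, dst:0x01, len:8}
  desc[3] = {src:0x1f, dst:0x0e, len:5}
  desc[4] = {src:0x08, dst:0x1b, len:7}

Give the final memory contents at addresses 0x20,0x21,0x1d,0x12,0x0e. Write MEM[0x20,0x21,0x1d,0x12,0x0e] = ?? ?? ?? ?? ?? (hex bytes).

D0: mem[0x11..0x13] <- [6c a3 27]
D1: mem[0x1f..0x26] <- [f4 dc 6c a3 27 f8 75 09]
D2: mem[0x01..0x08] <- [15 51 f4 dc 6c a3 27 f8]
D3: mem[0x0e..0x12] <- [f4 dc 6c a3 27]
D4: mem[0x1b..0x21] <- [f8 85 44 64 95 ff f4]
query mem[0x20]=0xff, mem[0x21]=0xf4, mem[0x1d]=0x44, mem[0x12]=0x27, mem[0x0e]=0xf4

MEM[0x20,0x21,0x1d,0x12,0x0e] = ff f4 44 27 f4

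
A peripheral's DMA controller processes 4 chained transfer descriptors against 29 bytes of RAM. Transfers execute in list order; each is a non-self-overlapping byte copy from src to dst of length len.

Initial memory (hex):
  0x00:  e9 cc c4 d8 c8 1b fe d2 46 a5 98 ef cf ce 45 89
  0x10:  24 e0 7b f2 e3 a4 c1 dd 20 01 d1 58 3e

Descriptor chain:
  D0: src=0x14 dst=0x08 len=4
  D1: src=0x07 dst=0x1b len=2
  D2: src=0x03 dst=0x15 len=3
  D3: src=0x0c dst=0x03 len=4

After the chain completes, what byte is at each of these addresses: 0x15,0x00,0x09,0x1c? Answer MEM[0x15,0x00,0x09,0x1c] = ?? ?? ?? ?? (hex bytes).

  after D0: wrote 4B at 0x08 = e3a4c1dd
  after D1: wrote 2B at 0x1b = d2e3
  after D2: wrote 3B at 0x15 = d8c81b
  after D3: wrote 4B at 0x03 = cfce4589
query mem[0x15]=0xd8, mem[0x00]=0xe9, mem[0x09]=0xa4, mem[0x1c]=0xe3

MEM[0x15,0x00,0x09,0x1c] = d8 e9 a4 e3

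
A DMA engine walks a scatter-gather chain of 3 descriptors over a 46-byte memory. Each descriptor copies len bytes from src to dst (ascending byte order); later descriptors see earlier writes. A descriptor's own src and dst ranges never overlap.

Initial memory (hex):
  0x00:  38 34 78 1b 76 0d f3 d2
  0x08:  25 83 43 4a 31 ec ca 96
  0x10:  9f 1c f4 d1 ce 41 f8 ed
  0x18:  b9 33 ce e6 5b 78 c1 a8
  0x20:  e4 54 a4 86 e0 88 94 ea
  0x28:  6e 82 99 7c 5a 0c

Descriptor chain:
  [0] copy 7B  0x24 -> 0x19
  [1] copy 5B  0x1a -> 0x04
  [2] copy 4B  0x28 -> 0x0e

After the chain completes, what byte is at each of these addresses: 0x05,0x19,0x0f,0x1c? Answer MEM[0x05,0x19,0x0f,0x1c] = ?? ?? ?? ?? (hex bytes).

MEM[0x05,0x19,0x0f,0x1c] = 94 e0 82 ea

#0 dst[0x19+7] := {0xe0,0x88,0x94,0xea,0x6e,0x82,0x99}
#1 dst[0x04+5] := {0x88,0x94,0xea,0x6e,0x82}
#2 dst[0x0e+4] := {0x6e,0x82,0x99,0x7c}
query mem[0x05]=0x94, mem[0x19]=0xe0, mem[0x0f]=0x82, mem[0x1c]=0xea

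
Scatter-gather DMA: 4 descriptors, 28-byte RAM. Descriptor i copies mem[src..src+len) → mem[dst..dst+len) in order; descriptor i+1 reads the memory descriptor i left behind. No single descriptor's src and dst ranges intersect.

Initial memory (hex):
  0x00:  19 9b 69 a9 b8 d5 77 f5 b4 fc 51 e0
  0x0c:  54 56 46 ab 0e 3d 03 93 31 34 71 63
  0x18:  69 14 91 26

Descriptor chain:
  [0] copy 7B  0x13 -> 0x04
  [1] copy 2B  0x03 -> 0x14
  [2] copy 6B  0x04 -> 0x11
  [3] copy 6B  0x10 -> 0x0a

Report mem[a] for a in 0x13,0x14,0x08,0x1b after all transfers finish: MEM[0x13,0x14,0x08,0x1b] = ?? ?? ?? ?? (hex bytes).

[0] 0x13->0x04 len=7 : 93 31 34 71 63 69 14
[1] 0x03->0x14 len=2 : a9 93
[2] 0x04->0x11 len=6 : 93 31 34 71 63 69
[3] 0x10->0x0a len=6 : 0e 93 31 34 71 63
query mem[0x13]=0x34, mem[0x14]=0x71, mem[0x08]=0x63, mem[0x1b]=0x26

MEM[0x13,0x14,0x08,0x1b] = 34 71 63 26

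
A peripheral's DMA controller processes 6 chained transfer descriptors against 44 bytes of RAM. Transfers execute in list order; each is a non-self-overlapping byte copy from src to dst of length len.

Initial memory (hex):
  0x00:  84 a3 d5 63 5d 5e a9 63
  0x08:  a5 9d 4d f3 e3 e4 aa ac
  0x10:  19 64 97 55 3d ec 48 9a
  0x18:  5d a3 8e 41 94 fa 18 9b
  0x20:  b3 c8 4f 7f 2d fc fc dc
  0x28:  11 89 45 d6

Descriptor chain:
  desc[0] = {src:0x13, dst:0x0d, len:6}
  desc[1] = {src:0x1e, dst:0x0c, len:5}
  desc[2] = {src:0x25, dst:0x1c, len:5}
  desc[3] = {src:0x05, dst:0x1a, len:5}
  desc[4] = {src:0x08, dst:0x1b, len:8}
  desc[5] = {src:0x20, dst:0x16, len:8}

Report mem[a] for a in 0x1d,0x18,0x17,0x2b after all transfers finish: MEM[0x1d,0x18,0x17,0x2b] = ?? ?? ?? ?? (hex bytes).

MEM[0x1d,0x18,0x17,0x2b] = dc c8 b3 d6

#0 dst[0x0d+6] := {0x55,0x3d,0xec,0x48,0x9a,0x5d}
#1 dst[0x0c+5] := {0x18,0x9b,0xb3,0xc8,0x4f}
#2 dst[0x1c+5] := {0xfc,0xfc,0xdc,0x11,0x89}
#3 dst[0x1a+5] := {0x5e,0xa9,0x63,0xa5,0x9d}
#4 dst[0x1b+8] := {0xa5,0x9d,0x4d,0xf3,0x18,0x9b,0xb3,0xc8}
#5 dst[0x16+8] := {0x9b,0xb3,0xc8,0x7f,0x2d,0xfc,0xfc,0xdc}
query mem[0x1d]=0xdc, mem[0x18]=0xc8, mem[0x17]=0xb3, mem[0x2b]=0xd6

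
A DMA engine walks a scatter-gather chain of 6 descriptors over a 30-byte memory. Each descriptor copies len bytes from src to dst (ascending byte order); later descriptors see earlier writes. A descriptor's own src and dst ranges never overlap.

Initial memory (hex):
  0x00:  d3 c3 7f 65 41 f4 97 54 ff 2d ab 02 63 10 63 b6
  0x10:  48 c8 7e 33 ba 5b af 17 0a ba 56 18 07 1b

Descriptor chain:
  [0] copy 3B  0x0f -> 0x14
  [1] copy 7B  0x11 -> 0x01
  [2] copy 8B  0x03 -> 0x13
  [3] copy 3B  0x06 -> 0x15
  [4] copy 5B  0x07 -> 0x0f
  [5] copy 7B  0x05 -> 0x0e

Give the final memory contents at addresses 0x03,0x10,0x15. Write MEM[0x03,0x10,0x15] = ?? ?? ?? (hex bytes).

MEM[0x03,0x10,0x15] = 33 17 c8

[0] 0x0f->0x14 len=3 : b6 48 c8
[1] 0x11->0x01 len=7 : c8 7e 33 b6 48 c8 17
[2] 0x03->0x13 len=8 : 33 b6 48 c8 17 ff 2d ab
[3] 0x06->0x15 len=3 : c8 17 ff
[4] 0x07->0x0f len=5 : 17 ff 2d ab 02
[5] 0x05->0x0e len=7 : 48 c8 17 ff 2d ab 02
query mem[0x03]=0x33, mem[0x10]=0x17, mem[0x15]=0xc8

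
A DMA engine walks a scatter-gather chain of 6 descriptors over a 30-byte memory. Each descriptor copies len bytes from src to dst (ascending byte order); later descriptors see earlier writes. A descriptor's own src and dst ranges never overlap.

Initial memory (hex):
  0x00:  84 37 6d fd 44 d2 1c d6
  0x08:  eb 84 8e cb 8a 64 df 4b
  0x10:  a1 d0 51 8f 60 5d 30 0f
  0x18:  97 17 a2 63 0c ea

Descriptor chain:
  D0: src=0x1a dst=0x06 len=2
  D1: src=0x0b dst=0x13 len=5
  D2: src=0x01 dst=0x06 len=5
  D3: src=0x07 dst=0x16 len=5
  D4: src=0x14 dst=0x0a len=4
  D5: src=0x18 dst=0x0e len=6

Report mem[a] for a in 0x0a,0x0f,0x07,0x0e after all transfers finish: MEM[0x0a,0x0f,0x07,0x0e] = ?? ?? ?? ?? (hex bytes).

MEM[0x0a,0x0f,0x07,0x0e] = 8a d2 6d 44

[0] 0x1a->0x06 len=2 : a2 63
[1] 0x0b->0x13 len=5 : cb 8a 64 df 4b
[2] 0x01->0x06 len=5 : 37 6d fd 44 d2
[3] 0x07->0x16 len=5 : 6d fd 44 d2 cb
[4] 0x14->0x0a len=4 : 8a 64 6d fd
[5] 0x18->0x0e len=6 : 44 d2 cb 63 0c ea
query mem[0x0a]=0x8a, mem[0x0f]=0xd2, mem[0x07]=0x6d, mem[0x0e]=0x44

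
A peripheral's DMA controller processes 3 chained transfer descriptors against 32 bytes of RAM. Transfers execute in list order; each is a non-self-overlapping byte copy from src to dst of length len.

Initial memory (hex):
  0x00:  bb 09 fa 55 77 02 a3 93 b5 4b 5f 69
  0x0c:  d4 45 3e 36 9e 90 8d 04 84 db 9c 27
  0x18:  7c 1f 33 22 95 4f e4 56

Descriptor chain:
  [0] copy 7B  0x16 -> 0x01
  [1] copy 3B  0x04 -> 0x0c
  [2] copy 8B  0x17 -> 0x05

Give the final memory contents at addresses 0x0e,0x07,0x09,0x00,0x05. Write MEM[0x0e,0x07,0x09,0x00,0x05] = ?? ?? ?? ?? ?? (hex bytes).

MEM[0x0e,0x07,0x09,0x00,0x05] = 22 1f 22 bb 27

  after D0: wrote 7B at 0x01 = 9c277c1f332295
  after D1: wrote 3B at 0x0c = 1f3322
  after D2: wrote 8B at 0x05 = 277c1f3322954fe4
query mem[0x0e]=0x22, mem[0x07]=0x1f, mem[0x09]=0x22, mem[0x00]=0xbb, mem[0x05]=0x27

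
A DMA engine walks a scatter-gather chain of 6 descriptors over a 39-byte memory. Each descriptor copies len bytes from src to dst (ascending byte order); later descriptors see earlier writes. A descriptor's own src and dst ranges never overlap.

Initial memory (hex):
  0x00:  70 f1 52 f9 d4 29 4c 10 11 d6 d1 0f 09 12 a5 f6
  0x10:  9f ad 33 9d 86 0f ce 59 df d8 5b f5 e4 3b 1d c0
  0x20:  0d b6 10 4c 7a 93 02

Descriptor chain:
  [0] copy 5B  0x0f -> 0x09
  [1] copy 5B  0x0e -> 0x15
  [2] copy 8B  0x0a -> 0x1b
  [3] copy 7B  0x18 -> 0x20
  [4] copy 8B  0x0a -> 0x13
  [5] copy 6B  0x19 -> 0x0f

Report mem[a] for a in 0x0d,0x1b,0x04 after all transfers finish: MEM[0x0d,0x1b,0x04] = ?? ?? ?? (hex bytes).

MEM[0x0d,0x1b,0x04] = 9d 9f d4

#0 dst[0x09+5] := {0xf6,0x9f,0xad,0x33,0x9d}
#1 dst[0x15+5] := {0xa5,0xf6,0x9f,0xad,0x33}
#2 dst[0x1b+8] := {0x9f,0xad,0x33,0x9d,0xa5,0xf6,0x9f,0xad}
#3 dst[0x20+7] := {0xad,0x33,0x5b,0x9f,0xad,0x33,0x9d}
#4 dst[0x13+8] := {0x9f,0xad,0x33,0x9d,0xa5,0xf6,0x9f,0xad}
#5 dst[0x0f+6] := {0x9f,0xad,0x9f,0xad,0x33,0x9d}
query mem[0x0d]=0x9d, mem[0x1b]=0x9f, mem[0x04]=0xd4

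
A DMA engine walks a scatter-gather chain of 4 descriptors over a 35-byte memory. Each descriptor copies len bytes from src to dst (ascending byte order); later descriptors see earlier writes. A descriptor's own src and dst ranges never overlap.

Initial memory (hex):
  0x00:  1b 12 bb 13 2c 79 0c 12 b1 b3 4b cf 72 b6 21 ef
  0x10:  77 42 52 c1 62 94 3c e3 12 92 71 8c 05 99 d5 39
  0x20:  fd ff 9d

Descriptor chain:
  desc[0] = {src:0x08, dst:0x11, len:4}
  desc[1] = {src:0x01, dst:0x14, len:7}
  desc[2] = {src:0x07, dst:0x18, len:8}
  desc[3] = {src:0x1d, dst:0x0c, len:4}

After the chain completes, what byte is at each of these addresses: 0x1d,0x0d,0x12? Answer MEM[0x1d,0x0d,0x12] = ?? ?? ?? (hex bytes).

MEM[0x1d,0x0d,0x12] = 72 b6 b3

D0: mem[0x11..0x14] <- [b1 b3 4b cf]
D1: mem[0x14..0x1a] <- [12 bb 13 2c 79 0c 12]
D2: mem[0x18..0x1f] <- [12 b1 b3 4b cf 72 b6 21]
D3: mem[0x0c..0x0f] <- [72 b6 21 fd]
query mem[0x1d]=0x72, mem[0x0d]=0xb6, mem[0x12]=0xb3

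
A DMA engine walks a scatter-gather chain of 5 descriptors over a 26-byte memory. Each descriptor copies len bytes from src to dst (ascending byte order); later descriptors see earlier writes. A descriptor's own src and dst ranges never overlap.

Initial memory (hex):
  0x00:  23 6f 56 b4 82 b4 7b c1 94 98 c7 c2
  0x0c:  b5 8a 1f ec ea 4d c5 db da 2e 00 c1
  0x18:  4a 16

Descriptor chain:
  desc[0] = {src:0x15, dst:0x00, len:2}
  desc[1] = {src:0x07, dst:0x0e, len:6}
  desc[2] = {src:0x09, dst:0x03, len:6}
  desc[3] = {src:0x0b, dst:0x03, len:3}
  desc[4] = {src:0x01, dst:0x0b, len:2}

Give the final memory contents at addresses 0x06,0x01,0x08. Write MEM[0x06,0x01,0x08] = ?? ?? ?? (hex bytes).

MEM[0x06,0x01,0x08] = b5 00 c1

#0 dst[0x00+2] := {0x2e,0x00}
#1 dst[0x0e+6] := {0xc1,0x94,0x98,0xc7,0xc2,0xb5}
#2 dst[0x03+6] := {0x98,0xc7,0xc2,0xb5,0x8a,0xc1}
#3 dst[0x03+3] := {0xc2,0xb5,0x8a}
#4 dst[0x0b+2] := {0x00,0x56}
query mem[0x06]=0xb5, mem[0x01]=0x00, mem[0x08]=0xc1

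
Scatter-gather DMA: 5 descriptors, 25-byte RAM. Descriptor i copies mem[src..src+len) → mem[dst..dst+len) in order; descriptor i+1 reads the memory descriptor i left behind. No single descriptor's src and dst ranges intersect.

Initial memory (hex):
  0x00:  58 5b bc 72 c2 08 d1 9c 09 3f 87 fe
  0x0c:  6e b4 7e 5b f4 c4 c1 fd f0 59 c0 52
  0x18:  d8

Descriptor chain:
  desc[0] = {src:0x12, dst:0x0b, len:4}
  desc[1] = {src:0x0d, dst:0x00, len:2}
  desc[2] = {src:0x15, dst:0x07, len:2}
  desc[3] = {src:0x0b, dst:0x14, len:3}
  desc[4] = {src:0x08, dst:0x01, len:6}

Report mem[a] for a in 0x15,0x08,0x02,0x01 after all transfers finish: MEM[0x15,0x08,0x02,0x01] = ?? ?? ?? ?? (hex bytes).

MEM[0x15,0x08,0x02,0x01] = fd c0 3f c0

D0: mem[0x0b..0x0e] <- [c1 fd f0 59]
D1: mem[0x00..0x01] <- [f0 59]
D2: mem[0x07..0x08] <- [59 c0]
D3: mem[0x14..0x16] <- [c1 fd f0]
D4: mem[0x01..0x06] <- [c0 3f 87 c1 fd f0]
query mem[0x15]=0xfd, mem[0x08]=0xc0, mem[0x02]=0x3f, mem[0x01]=0xc0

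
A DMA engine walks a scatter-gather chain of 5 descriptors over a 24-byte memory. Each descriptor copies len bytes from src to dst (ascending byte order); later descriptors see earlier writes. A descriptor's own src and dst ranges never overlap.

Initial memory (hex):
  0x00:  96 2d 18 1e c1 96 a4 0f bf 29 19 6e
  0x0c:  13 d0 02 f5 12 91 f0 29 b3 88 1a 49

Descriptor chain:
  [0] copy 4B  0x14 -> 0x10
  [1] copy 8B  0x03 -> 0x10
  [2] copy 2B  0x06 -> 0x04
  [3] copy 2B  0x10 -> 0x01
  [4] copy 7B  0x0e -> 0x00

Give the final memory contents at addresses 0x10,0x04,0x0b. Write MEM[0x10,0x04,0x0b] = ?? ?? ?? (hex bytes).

#0 dst[0x10+4] := {0xb3,0x88,0x1a,0x49}
#1 dst[0x10+8] := {0x1e,0xc1,0x96,0xa4,0x0f,0xbf,0x29,0x19}
#2 dst[0x04+2] := {0xa4,0x0f}
#3 dst[0x01+2] := {0x1e,0xc1}
#4 dst[0x00+7] := {0x02,0xf5,0x1e,0xc1,0x96,0xa4,0x0f}
query mem[0x10]=0x1e, mem[0x04]=0x96, mem[0x0b]=0x6e

MEM[0x10,0x04,0x0b] = 1e 96 6e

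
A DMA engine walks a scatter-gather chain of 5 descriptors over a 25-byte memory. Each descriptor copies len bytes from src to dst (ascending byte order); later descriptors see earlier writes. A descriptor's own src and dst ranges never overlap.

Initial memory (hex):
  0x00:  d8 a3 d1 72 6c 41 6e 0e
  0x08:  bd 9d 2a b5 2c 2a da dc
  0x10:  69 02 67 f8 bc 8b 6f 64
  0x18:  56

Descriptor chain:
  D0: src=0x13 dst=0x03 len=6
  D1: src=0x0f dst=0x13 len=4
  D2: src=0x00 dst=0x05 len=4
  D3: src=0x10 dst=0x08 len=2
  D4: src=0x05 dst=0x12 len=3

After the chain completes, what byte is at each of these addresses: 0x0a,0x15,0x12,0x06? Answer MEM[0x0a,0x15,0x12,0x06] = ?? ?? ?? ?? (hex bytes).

  after D0: wrote 6B at 0x03 = f8bc8b6f6456
  after D1: wrote 4B at 0x13 = dc690267
  after D2: wrote 4B at 0x05 = d8a3d1f8
  after D3: wrote 2B at 0x08 = 6902
  after D4: wrote 3B at 0x12 = d8a3d1
query mem[0x0a]=0x2a, mem[0x15]=0x02, mem[0x12]=0xd8, mem[0x06]=0xa3

MEM[0x0a,0x15,0x12,0x06] = 2a 02 d8 a3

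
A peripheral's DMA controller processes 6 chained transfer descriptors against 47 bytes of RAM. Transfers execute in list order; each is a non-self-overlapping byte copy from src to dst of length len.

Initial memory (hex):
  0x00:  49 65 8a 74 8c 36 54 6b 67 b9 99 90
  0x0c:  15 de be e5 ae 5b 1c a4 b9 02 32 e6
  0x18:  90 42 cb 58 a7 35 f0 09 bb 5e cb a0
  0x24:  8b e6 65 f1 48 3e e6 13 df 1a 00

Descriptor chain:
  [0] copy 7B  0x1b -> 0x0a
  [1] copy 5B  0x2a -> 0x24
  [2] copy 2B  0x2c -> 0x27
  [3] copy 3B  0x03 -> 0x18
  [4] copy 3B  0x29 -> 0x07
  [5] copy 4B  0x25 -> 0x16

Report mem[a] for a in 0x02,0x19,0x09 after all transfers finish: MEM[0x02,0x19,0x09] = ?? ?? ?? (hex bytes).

#0 dst[0x0a+7] := {0x58,0xa7,0x35,0xf0,0x09,0xbb,0x5e}
#1 dst[0x24+5] := {0xe6,0x13,0xdf,0x1a,0x00}
#2 dst[0x27+2] := {0xdf,0x1a}
#3 dst[0x18+3] := {0x74,0x8c,0x36}
#4 dst[0x07+3] := {0x3e,0xe6,0x13}
#5 dst[0x16+4] := {0x13,0xdf,0xdf,0x1a}
query mem[0x02]=0x8a, mem[0x19]=0x1a, mem[0x09]=0x13

MEM[0x02,0x19,0x09] = 8a 1a 13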